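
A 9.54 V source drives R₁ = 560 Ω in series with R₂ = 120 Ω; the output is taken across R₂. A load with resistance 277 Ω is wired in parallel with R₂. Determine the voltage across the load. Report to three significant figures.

V_out ≈ 1.24 V

The load sits in parallel with R₂: R₂‖R_L = (120 × 277) / (120 + 277) = 83.73 Ω.
V_out = 9.54 × 83.73 / (560 + 83.73) = 9.54 × 83.73/643.7 = 1.24 V.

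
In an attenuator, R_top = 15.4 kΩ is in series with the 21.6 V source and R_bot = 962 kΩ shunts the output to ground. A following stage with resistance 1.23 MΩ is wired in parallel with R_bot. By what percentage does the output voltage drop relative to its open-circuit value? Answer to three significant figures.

1.22 %

The divider's output (Thévenin) resistance is R_top‖R_bot = 15.16 kΩ.
Fractional drop under load = R_th/(R_th + R_L) = 15.16 / (15.16 + 1230) = 0.01217.
So the output falls by 1.22 %.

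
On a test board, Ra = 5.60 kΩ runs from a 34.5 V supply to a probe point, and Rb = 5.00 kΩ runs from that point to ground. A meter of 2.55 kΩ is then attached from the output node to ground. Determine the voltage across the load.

V_out ≈ 7.99 V

The load sits in parallel with Rb: Rb‖R_L = (5.00 × 2.55) / (5.00 + 2.55) = 1.689 kΩ.
V_out = 34.5 × 1.689 / (5.60 + 1.689) = 34.5 × 1.689/7.289 = 7.99 V.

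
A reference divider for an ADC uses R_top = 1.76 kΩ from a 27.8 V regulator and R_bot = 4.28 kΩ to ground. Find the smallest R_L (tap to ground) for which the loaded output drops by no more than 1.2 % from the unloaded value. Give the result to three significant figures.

R_L(min) ≈ 103 kΩ

Output resistance R_th = R_top‖R_bot = (1.76 × 4.28)/6.040 = 1.247 kΩ.
The fractional drop is R_th/(R_th + R_L); requiring this ≤ 0.0120 gives R_L ≥ R_th(1/0.0120 − 1) = 1.247 × 82.33 = 103 kΩ.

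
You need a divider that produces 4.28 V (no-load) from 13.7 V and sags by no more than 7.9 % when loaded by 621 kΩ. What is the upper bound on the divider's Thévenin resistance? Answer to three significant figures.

R_th ≤ 53.3 kΩ

Loading drop = R_th/(R_th + R_L) ≤ 0.0790, so R_th ≤ R_L · ε/(1−ε) = 621 kΩ × 0.0790/0.9210 = 53.3 kΩ.
(Any R1, R2 with R2/(R1+R2) = 0.312 and R1‖R2 ≤ 53.3 kΩ will meet the spec.)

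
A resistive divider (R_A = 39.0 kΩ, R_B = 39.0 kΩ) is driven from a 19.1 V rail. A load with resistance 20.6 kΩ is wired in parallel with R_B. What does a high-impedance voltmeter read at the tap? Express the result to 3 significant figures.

The load sits in parallel with R_B: R_B‖R_L = (39.0 × 20.6) / (39.0 + 20.6) = 13.48 kΩ.
V_out = 19.1 × 13.48 / (39.0 + 13.48) = 19.1 × 13.48/52.48 = 4.91 V.
(Unloaded it would have been 9.55 V.)

V_out ≈ 4.91 V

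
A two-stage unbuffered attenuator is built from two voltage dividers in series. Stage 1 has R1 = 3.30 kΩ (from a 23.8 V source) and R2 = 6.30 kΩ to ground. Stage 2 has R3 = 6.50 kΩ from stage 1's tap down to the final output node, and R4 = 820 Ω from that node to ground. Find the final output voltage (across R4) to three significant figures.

Stage 2 presents R3+R4 = 7320 Ω as a load on stage 1's tap.
Stage 1's lower leg becomes R2‖(R3+R4) = 3386 Ω, so V_mid = 23.8 × 3386/6686 = 12.05 V.
Stage 2 is itself unloaded: V_out = V_mid × R4/(R3+R4) = 12.05 × 820/7320 = 1.35 V.

V_out ≈ 1.35 V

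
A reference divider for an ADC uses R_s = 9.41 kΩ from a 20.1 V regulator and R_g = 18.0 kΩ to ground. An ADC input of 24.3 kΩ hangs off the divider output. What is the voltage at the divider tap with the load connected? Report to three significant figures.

The load sits in parallel with R_g: R_g‖R_L = (18.0 × 24.3) / (18.0 + 24.3) = 10.34 kΩ.
V_out = 20.1 × 10.34 / (9.41 + 10.34) = 20.1 × 10.34/19.75 = 10.5 V.

V_out ≈ 10.5 V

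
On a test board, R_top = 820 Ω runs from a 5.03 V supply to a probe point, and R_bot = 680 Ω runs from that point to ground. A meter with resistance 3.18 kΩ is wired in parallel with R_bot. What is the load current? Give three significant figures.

I_L ≈ 0.642 mA

R_bot‖R_L = 560.2 Ω; V_out = 5.03 × 560.2/1380 = 2.042 V.
I_L = V_out / R_L = 2.042 / 3.18 kΩ = 0.642 mA.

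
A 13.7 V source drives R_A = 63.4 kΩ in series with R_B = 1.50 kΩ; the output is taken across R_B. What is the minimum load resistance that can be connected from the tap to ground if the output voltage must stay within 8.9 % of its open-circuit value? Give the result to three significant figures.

R_L(min) ≈ 15.0 kΩ

Output resistance R_th = R_A‖R_B = (63.4 × 1.50)/64.90 = 1.465 kΩ.
The fractional drop is R_th/(R_th + R_L); requiring this ≤ 0.0890 gives R_L ≥ R_th(1/0.0890 − 1) = 1.465 × 10.24 = 15.0 kΩ.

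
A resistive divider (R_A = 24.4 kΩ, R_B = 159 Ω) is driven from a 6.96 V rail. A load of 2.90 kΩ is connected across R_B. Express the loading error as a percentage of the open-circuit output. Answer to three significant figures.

The divider's output (Thévenin) resistance is R_A‖R_B = 158.0 Ω.
Fractional drop under load = R_th/(R_th + R_L) = 158.0 / (158.0 + 2900) = 0.05166.
So the output falls by 5.17 %.

5.17 %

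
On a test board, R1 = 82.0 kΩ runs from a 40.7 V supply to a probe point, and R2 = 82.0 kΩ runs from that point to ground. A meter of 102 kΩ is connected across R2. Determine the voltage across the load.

The load sits in parallel with R2: R2‖R_L = (82.0 × 102) / (82.0 + 102) = 45.46 kΩ.
V_out = 40.7 × 45.46 / (82.0 + 45.46) = 40.7 × 45.46/127.5 = 14.5 V.
(Unloaded it would have been 20.4 V.)

V_out ≈ 14.5 V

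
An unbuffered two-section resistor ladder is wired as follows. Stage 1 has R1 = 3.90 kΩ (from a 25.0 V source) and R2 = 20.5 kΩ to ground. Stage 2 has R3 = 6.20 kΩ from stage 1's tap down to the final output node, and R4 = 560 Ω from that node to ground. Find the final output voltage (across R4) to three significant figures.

Stage 2 presents R3+R4 = 6760 Ω as a load on stage 1's tap.
Stage 1's lower leg becomes R2‖(R3+R4) = 5084 Ω, so V_mid = 25.0 × 5084/8984 = 14.15 V.
Stage 2 is itself unloaded: V_out = V_mid × R4/(R3+R4) = 14.15 × 560/6760 = 1.17 V.

V_out ≈ 1.17 V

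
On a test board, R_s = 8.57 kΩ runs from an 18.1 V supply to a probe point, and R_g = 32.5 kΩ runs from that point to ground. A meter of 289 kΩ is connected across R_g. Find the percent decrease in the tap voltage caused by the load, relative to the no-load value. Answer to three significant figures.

2.29 %

The divider's output (Thévenin) resistance is R_s‖R_g = 6.782 kΩ.
Fractional drop under load = R_th/(R_th + R_L) = 6.782 / (6.782 + 289) = 0.02293.
So the output falls by 2.29 %.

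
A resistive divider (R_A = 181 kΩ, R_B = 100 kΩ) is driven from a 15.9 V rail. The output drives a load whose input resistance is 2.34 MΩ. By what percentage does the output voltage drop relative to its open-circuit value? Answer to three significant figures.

The divider's output (Thévenin) resistance is R_A‖R_B = 64.41 kΩ.
Fractional drop under load = R_th/(R_th + R_L) = 64.41 / (64.41 + 2340) = 0.02679.
So the output falls by 2.68 %.

2.68 %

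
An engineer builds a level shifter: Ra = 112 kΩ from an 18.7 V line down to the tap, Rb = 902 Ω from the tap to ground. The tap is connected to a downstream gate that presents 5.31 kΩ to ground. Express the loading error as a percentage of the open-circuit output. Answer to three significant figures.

14.4 %

Unloaded V = 18.7 × 902/112900 = 0.14940 V.
Loaded: Rb‖R_L = 771.0 Ω, giving V = 18.7 × 771.0/112800 = 0.12785 V.
Drop = (0.14940 − 0.12785) / 0.14940 = 14.4 %.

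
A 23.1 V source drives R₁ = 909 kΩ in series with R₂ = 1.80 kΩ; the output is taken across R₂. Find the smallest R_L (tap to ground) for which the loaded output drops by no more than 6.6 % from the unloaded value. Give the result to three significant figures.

Output resistance R_th = R₁‖R₂ = (909 × 1.80)/910.8 = 1.796 kΩ.
The fractional drop is R_th/(R_th + R_L); requiring this ≤ 0.0660 gives R_L ≥ R_th(1/0.0660 − 1) = 1.796 × 14.15 = 25.4 kΩ.

R_L(min) ≈ 25.4 kΩ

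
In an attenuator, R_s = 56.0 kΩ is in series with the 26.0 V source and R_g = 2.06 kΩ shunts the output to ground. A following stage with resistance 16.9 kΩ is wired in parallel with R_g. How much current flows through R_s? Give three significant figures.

I ≈ 0.450 mA

R_g‖R_L = 1.836 kΩ, so the source sees R_s + R_g‖R_L = 57.84 kΩ.
I = 26.0 V / 57.84 kΩ = 0.450 mA.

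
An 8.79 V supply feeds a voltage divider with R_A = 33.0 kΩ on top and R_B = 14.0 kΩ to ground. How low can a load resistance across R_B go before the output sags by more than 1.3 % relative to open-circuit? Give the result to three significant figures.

R_L(min) ≈ 746 kΩ

Output resistance R_th = R_A‖R_B = (33.0 × 14.0)/47.00 = 9.830 kΩ.
The fractional drop is R_th/(R_th + R_L); requiring this ≤ 0.0130 gives R_L ≥ R_th(1/0.0130 − 1) = 9.830 × 75.92 = 746 kΩ.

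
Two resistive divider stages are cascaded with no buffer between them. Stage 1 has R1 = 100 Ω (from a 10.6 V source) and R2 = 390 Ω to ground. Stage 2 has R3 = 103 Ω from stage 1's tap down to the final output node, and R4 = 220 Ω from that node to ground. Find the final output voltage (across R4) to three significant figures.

V_out ≈ 4.61 V

Stage 2 presents R3+R4 = 323.0 Ω as a load on stage 1's tap.
Stage 1's lower leg becomes R2‖(R3+R4) = 176.7 Ω, so V_mid = 10.6 × 176.7/276.7 = 6.769 V.
Stage 2 is itself unloaded: V_out = V_mid × R4/(R3+R4) = 6.769 × 220/323.0 = 4.61 V.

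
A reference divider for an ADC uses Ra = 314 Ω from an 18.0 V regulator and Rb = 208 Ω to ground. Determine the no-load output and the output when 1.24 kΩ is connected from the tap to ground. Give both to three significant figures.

Unloaded: 7.17 V; loaded: 6.52 V

Open-circuit: V = 18.0 × 208/(314 + 208) = 7.17 V.
With the load, Rb becomes Rb‖R_L = 178.1 Ω, so V = 18.0 × 178.1/492.1 = 6.52 V.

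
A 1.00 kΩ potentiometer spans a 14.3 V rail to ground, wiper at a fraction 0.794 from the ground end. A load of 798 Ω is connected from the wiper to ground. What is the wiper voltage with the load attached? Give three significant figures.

The wiper splits the pot into (1−α)R = 206.0 Ω above and αR = 794.0 Ω below.
Lower section ‖ load = 398.0 Ω.
V_wiper = 14.3 × 398.0/(206.0 + 398.0) = 9.42 V.

V ≈ 9.42 V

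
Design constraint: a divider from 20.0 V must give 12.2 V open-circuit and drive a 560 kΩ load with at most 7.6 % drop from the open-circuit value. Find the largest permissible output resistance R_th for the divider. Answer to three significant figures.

R_th ≤ 46.1 kΩ

Loading drop = R_th/(R_th + R_L) ≤ 0.0760, so R_th ≤ R_L · ε/(1−ε) = 560 kΩ × 0.0760/0.9240 = 46.1 kΩ.
(Any R1, R2 with R2/(R1+R2) = 0.610 and R1‖R2 ≤ 46.1 kΩ will meet the spec.)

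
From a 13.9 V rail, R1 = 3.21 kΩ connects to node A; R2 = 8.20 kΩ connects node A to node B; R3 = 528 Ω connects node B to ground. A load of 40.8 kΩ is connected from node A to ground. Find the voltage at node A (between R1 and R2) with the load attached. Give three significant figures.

V ≈ 9.61 V

Below node A the series string R2+R3 = 8728 Ω sits in parallel with the 40800 Ω load: 7190 Ω.
V_A = 13.9 × 7190/(3210 + 7190) = 9.61 V.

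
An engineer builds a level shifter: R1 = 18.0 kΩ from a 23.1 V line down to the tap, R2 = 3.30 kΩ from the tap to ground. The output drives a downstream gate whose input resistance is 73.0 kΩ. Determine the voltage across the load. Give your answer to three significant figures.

The load sits in parallel with R2: R2‖R_L = (3.30 × 73.0) / (3.30 + 73.0) = 3.157 kΩ.
V_out = 23.1 × 3.157 / (18.0 + 3.157) = 23.1 × 3.157/21.16 = 3.45 V.

V_out ≈ 3.45 V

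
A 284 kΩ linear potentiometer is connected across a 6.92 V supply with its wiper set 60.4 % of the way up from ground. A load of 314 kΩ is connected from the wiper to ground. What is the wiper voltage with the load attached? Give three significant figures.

The wiper splits the pot into (1−α)R = 112.5 kΩ above and αR = 171.5 kΩ below.
Lower section ‖ load = 110.9 kΩ.
V_wiper = 6.92 × 110.9/(112.5 + 110.9) = 3.44 V.

V ≈ 3.44 V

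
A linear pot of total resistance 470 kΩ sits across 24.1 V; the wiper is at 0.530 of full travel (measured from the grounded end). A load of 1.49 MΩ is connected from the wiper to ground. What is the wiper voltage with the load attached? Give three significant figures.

V ≈ 11.8 V

The wiper splits the pot into (1−α)R = 220.9 kΩ above and αR = 249.1 kΩ below.
Lower section ‖ load = 213.4 kΩ.
V_wiper = 24.1 × 213.4/(220.9 + 213.4) = 11.8 V.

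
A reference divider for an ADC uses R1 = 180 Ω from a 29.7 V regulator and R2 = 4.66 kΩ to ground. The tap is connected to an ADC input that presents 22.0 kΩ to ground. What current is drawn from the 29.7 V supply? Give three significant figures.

R2‖R_L = 3845 Ω, so the source sees R1 + R2‖R_L = 4025 Ω.
I = 29.7 V / 4025 Ω = 7.38 mA.

I ≈ 7.38 mA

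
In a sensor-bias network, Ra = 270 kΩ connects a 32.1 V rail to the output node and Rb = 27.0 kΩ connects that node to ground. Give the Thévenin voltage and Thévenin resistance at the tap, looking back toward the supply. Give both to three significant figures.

V_th is the open-circuit tap voltage: 32.1 × 27.0/(270 + 27.0) = 2.92 V.
With the supply zeroed, Ra and Rb appear in parallel from the tap: R_th = Ra‖Rb = (270 × 27.0)/297.0 = 24.5 kΩ.

V_th = 2.92 V, R_th = 24.5 kΩ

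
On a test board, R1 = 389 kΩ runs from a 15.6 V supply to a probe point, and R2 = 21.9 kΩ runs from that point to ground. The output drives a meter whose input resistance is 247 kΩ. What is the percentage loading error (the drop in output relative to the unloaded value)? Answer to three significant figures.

The divider's output (Thévenin) resistance is R1‖R2 = 20.73 kΩ.
Fractional drop under load = R_th/(R_th + R_L) = 20.73 / (20.73 + 247) = 0.07744.
So the output falls by 7.74 %.

7.74 %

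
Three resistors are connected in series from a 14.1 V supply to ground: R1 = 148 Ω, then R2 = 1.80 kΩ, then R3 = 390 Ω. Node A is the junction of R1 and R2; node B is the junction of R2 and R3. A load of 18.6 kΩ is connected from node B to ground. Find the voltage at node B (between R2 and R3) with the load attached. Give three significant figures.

V ≈ 2.31 V

At node B, R3 is in parallel with the load: R3‖R_L = 382.0 Ω.
Below node A the resistance is R2 + (R3‖R_L) = 2182 Ω, so V_A = 14.1 × 2182/2330 = 13.20 V.
Then V_B = V_A × (R3‖R_L)/(R2 + R3‖R_L) = 13.20 × 382.0/2182 = 2.31 V.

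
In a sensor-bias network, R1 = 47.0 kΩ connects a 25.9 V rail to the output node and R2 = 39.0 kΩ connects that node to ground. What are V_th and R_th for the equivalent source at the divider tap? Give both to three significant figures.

V_th = 11.7 V, R_th = 21.3 kΩ

V_th is the open-circuit tap voltage: 25.9 × 39.0/(47.0 + 39.0) = 11.7 V.
With the supply zeroed, R1 and R2 appear in parallel from the tap: R_th = R1‖R2 = (47.0 × 39.0)/86.00 = 21.3 kΩ.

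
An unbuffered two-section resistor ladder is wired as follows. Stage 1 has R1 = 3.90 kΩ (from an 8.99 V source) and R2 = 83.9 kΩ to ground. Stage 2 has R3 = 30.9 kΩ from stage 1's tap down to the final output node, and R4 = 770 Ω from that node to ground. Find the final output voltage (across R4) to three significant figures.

Stage 2 presents R3+R4 = 31670 Ω as a load on stage 1's tap.
Stage 1's lower leg becomes R2‖(R3+R4) = 22990 Ω, so V_mid = 8.99 × 22990/26890 = 7.686 V.
Stage 2 is itself unloaded: V_out = V_mid × R4/(R3+R4) = 7.686 × 770/31670 = 0.187 V.

V_out ≈ 0.187 V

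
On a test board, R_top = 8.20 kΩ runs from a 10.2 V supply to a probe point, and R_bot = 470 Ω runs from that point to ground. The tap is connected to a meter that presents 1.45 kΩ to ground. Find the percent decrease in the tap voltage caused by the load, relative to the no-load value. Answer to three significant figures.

23.5 %

Unloaded V = 10.2 × 470/8670 = 0.5529 V.
Loaded: R_bot‖R_L = 354.9 Ω, giving V = 10.2 × 354.9/8555 = 0.4232 V.
Drop = (0.5529 − 0.4232) / 0.5529 = 23.5 %.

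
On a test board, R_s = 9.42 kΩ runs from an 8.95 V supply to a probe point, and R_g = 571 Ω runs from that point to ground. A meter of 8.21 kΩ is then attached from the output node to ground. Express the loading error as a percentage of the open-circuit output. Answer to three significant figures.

6.15 %

The divider's output (Thévenin) resistance is R_s‖R_g = 538.4 Ω.
Fractional drop under load = R_th/(R_th + R_L) = 538.4 / (538.4 + 8210) = 0.06154.
So the output falls by 6.15 %.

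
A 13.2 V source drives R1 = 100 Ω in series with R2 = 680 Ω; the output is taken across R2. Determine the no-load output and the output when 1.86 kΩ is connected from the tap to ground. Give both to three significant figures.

Unloaded: 11.5 V; loaded: 11.0 V

Open-circuit: V = 13.2 × 680/(100 + 680) = 11.5 V.
With the load, R2 becomes R2‖R_L = 498.0 Ω, so V = 13.2 × 498.0/598.0 = 11.0 V.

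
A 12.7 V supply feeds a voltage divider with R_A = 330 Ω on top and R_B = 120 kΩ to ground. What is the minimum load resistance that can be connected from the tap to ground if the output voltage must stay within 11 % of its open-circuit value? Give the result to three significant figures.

R_L(min) ≈ 2.66 kΩ

Output resistance R_th = R_A‖R_B = (330 × 120000)/120300 = 329.1 Ω.
The fractional drop is R_th/(R_th + R_L); requiring this ≤ 0.110 gives R_L ≥ R_th(1/0.110 − 1) = 329.1 × 8.091 = 2.66 kΩ.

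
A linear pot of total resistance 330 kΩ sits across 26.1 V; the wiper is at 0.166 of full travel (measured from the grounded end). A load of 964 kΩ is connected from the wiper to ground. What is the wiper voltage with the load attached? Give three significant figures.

The wiper splits the pot into (1−α)R = 275.2 kΩ above and αR = 54.78 kΩ below.
Lower section ‖ load = 51.83 kΩ.
V_wiper = 26.1 × 51.83/(275.2 + 51.83) = 4.14 V.

V ≈ 4.14 V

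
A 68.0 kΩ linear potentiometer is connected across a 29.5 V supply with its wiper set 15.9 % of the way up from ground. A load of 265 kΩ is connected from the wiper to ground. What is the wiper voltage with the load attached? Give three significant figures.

V ≈ 4.53 V

The wiper splits the pot into (1−α)R = 57.19 kΩ above and αR = 10.81 kΩ below.
Lower section ‖ load = 10.39 kΩ.
V_wiper = 29.5 × 10.39/(57.19 + 10.39) = 4.53 V.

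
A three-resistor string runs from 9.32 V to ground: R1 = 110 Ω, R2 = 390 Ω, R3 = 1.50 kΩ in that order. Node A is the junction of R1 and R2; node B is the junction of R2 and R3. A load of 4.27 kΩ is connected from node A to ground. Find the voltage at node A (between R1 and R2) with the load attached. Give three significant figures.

Below node A the series string R2+R3 = 1890 Ω sits in parallel with the 4270 Ω load: 1310 Ω.
V_A = 9.32 × 1310/(110 + 1310) = 8.60 V.

V ≈ 8.60 V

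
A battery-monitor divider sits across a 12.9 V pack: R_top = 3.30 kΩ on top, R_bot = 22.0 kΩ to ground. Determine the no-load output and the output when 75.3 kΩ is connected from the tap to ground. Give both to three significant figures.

Open-circuit: V = 12.9 × 22.0/(3.30 + 22.0) = 11.2 V.
With the load, R_bot becomes R_bot‖R_L = 17.03 kΩ, so V = 12.9 × 17.03/20.33 = 10.8 V.

Unloaded: 11.2 V; loaded: 10.8 V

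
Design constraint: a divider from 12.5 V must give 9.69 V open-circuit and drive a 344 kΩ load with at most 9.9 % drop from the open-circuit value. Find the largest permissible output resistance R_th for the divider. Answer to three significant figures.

Loading drop = R_th/(R_th + R_L) ≤ 0.0990, so R_th ≤ R_L · ε/(1−ε) = 344 kΩ × 0.0990/0.9010 = 37.8 kΩ.

R_th ≤ 37.8 kΩ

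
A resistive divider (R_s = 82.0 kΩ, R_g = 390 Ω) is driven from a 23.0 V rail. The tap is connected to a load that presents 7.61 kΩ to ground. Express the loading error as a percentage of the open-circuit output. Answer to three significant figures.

4.85 %

The divider's output (Thévenin) resistance is R_s‖R_g = 388.2 Ω.
Fractional drop under load = R_th/(R_th + R_L) = 388.2 / (388.2 + 7610) = 0.04853.
So the output falls by 4.85 %.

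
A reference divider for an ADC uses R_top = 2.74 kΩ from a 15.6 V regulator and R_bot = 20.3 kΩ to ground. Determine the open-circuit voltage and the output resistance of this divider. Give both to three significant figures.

V_th is the open-circuit tap voltage: 15.6 × 20.3/(2.74 + 20.3) = 13.7 V.
With the supply zeroed, R_top and R_bot appear in parallel from the tap: R_th = R_top‖R_bot = (2.74 × 20.3)/23.04 = 2.41 kΩ.

V_th = 13.7 V, R_th = 2.41 kΩ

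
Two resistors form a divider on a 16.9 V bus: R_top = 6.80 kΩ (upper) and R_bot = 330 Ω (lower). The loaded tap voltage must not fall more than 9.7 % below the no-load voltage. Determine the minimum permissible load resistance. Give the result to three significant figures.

Output resistance R_th = R_top‖R_bot = (6800 × 330)/7130 = 314.7 Ω.
The fractional drop is R_th/(R_th + R_L); requiring this ≤ 0.0970 gives R_L ≥ R_th(1/0.0970 − 1) = 314.7 × 9.309 = 2.93 kΩ.

R_L(min) ≈ 2.93 kΩ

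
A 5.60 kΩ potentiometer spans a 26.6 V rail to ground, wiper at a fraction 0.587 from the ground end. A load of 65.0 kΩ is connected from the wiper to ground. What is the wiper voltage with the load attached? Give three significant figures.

V ≈ 15.3 V

The wiper splits the pot into (1−α)R = 2.313 kΩ above and αR = 3.287 kΩ below.
Lower section ‖ load = 3.129 kΩ.
V_wiper = 26.6 × 3.129/(2.313 + 3.129) = 15.3 V.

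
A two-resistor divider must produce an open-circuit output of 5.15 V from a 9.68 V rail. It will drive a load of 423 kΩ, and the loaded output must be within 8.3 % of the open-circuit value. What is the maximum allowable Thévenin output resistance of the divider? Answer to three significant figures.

R_th ≤ 38.3 kΩ

Loading drop = R_th/(R_th + R_L) ≤ 0.0830, so R_th ≤ R_L · ε/(1−ε) = 423 kΩ × 0.0830/0.9170 = 38.3 kΩ.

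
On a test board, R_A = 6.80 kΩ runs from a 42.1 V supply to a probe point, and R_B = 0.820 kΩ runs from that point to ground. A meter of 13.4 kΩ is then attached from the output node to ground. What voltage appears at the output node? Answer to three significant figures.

V_out ≈ 4.30 V

The load sits in parallel with R_B: R_B‖R_L = (820 × 13400) / (820 + 13400) = 772.7 Ω.
V_out = 42.1 × 772.7 / (6800 + 772.7) = 42.1 × 772.7/7573 = 4.30 V.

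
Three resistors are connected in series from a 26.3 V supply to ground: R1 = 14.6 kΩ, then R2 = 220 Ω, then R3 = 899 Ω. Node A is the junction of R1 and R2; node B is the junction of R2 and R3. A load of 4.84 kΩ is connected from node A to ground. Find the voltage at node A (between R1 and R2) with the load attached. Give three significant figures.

Below node A the series string R2+R3 = 1119 Ω sits in parallel with the 4840 Ω load: 908.9 Ω.
V_A = 26.3 × 908.9/(14600 + 908.9) = 1.54 V.

V ≈ 1.54 V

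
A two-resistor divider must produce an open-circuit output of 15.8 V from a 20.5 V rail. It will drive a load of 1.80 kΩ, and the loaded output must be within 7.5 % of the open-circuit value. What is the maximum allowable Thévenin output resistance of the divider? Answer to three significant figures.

Loading drop = R_th/(R_th + R_L) ≤ 0.0750, so R_th ≤ R_L · ε/(1−ε) = 1.80 kΩ × 0.0750/0.9250 = 146 Ω.
(Any R1, R2 with R2/(R1+R2) = 0.771 and R1‖R2 ≤ 146 Ω will meet the spec.)

R_th ≤ 146 Ω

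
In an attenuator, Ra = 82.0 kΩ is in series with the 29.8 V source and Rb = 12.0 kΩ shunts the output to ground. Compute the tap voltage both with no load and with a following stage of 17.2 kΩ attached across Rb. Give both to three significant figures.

Unloaded: 3.80 V; loaded: 2.36 V

Open-circuit: V = 29.8 × 12.0/(82.0 + 12.0) = 3.80 V.
With the load, Rb becomes Rb‖R_L = 7.068 kΩ, so V = 29.8 × 7.068/89.07 = 2.36 V.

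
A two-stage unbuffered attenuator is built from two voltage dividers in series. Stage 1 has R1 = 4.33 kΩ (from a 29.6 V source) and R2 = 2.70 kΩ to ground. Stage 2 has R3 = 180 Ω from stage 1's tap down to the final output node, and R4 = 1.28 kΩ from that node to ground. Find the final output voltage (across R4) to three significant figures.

Stage 2 presents R3+R4 = 1460 Ω as a load on stage 1's tap.
Stage 1's lower leg becomes R2‖(R3+R4) = 947.6 Ω, so V_mid = 29.6 × 947.6/5278 = 5.315 V.
Stage 2 is itself unloaded: V_out = V_mid × R4/(R3+R4) = 5.315 × 1280/1460 = 4.66 V.

V_out ≈ 4.66 V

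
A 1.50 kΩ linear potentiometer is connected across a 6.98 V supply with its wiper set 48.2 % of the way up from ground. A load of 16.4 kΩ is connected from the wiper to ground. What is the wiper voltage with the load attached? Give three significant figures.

The wiper splits the pot into (1−α)R = 777.0 Ω above and αR = 723.0 Ω below.
Lower section ‖ load = 692.5 Ω.
V_wiper = 6.98 × 692.5/(777.0 + 692.5) = 3.29 V.

V ≈ 3.29 V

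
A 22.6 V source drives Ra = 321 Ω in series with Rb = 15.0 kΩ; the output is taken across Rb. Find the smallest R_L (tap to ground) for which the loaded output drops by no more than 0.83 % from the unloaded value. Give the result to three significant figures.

R_L(min) ≈ 37.6 kΩ

Output resistance R_th = Ra‖Rb = (321 × 15000)/15320 = 314.3 Ω.
The fractional drop is R_th/(R_th + R_L); requiring this ≤ 0.00830 gives R_L ≥ R_th(1/0.00830 − 1) = 314.3 × 119.5 = 37.6 kΩ.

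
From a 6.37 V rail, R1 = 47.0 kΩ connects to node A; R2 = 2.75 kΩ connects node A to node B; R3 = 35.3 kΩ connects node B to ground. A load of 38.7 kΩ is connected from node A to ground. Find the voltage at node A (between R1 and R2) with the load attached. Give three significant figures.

Below node A the series string R2+R3 = 38.05 kΩ sits in parallel with the 38.7 kΩ load: 19.19 kΩ.
V_A = 6.37 × 19.19/(47.0 + 19.19) = 1.85 V.

V ≈ 1.85 V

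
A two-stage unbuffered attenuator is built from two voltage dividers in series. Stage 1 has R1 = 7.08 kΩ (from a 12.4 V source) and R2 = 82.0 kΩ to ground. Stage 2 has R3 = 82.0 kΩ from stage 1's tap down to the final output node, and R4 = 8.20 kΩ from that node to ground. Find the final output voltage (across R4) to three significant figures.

Stage 2 presents R3+R4 = 90.20 kΩ as a load on stage 1's tap.
Stage 1's lower leg becomes R2‖(R3+R4) = 42.95 kΩ, so V_mid = 12.4 × 42.95/50.03 = 10.65 V.
Stage 2 is itself unloaded: V_out = V_mid × R4/(R3+R4) = 10.65 × 8.20/90.20 = 0.968 V.

V_out ≈ 0.968 V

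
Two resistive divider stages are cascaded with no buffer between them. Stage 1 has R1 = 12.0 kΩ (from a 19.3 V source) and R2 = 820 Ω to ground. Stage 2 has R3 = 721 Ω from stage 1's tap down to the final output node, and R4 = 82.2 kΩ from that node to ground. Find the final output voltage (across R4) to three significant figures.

Stage 2 presents R3+R4 = 82920 Ω as a load on stage 1's tap.
Stage 1's lower leg becomes R2‖(R3+R4) = 812.0 Ω, so V_mid = 19.3 × 812.0/12810 = 1.223 V.
Stage 2 is itself unloaded: V_out = V_mid × R4/(R3+R4) = 1.223 × 82200/82920 = 1.21 V.

V_out ≈ 1.21 V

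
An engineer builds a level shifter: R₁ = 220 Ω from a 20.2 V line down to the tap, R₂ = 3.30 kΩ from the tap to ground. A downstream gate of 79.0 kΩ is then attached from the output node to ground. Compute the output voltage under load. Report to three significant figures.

The load sits in parallel with R₂: R₂‖R_L = (3300 × 79000) / (3300 + 79000) = 3168 Ω.
V_out = 20.2 × 3168 / (220 + 3168) = 20.2 × 3168/3388 = 18.9 V.

V_out ≈ 18.9 V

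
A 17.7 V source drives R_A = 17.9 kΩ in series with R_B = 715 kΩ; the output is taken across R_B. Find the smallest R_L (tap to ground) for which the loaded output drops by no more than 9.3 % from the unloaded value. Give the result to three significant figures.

R_L(min) ≈ 170 kΩ

Output resistance R_th = R_A‖R_B = (17.9 × 715)/732.9 = 17.46 kΩ.
The fractional drop is R_th/(R_th + R_L); requiring this ≤ 0.0930 gives R_L ≥ R_th(1/0.0930 − 1) = 17.46 × 9.753 = 170 kΩ.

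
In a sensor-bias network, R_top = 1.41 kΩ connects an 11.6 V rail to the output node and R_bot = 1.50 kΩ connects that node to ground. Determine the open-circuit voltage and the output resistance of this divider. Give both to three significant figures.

V_th is the open-circuit tap voltage: 11.6 × 1.50/(1.41 + 1.50) = 5.98 V.
With the supply zeroed, R_top and R_bot appear in parallel from the tap: R_th = R_top‖R_bot = (1.41 × 1.50)/2.910 = 727 Ω.

V_th = 5.98 V, R_th = 727 Ω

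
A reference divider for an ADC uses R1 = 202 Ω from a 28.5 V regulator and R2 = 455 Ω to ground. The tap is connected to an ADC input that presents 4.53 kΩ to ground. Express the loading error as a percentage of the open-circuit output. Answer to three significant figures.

3.00 %

The divider's output (Thévenin) resistance is R1‖R2 = 139.9 Ω.
Fractional drop under load = R_th/(R_th + R_L) = 139.9 / (139.9 + 4530) = 0.02996.
So the output falls by 3.00 %.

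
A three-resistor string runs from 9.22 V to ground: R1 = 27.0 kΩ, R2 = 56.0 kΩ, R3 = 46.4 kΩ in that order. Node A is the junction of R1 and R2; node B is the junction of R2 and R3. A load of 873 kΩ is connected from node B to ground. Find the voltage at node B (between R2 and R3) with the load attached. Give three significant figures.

V ≈ 3.20 V

At node B, R3 is in parallel with the load: R3‖R_L = 44.06 kΩ.
Below node A the resistance is R2 + (R3‖R_L) = 100.1 kΩ, so V_A = 9.22 × 100.1/127.1 = 7.261 V.
Then V_B = V_A × (R3‖R_L)/(R2 + R3‖R_L) = 7.261 × 44.06/100.1 = 3.20 V.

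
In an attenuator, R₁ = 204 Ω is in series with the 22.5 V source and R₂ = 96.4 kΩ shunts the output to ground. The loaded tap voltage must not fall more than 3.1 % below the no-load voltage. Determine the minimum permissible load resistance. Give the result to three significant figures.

R_L(min) ≈ 6.36 kΩ

Output resistance R_th = R₁‖R₂ = (204 × 96400)/96600 = 203.6 Ω.
The fractional drop is R_th/(R_th + R_L); requiring this ≤ 0.0310 gives R_L ≥ R_th(1/0.0310 − 1) = 203.6 × 31.26 = 6.36 kΩ.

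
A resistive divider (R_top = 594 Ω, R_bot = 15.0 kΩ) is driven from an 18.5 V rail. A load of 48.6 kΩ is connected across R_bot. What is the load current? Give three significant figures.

R_bot‖R_L = 11460 Ω; V_out = 18.5 × 11460/12060 = 17.59 V.
I_L = V_out / R_L = 17.59 / 48.6 kΩ = 0.362 mA.

I_L ≈ 0.362 mA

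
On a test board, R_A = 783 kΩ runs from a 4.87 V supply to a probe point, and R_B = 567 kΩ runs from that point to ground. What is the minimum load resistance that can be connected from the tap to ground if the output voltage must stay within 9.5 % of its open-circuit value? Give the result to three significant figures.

Output resistance R_th = R_A‖R_B = (783 × 567)/1350 = 328.9 kΩ.
The fractional drop is R_th/(R_th + R_L); requiring this ≤ 0.0950 gives R_L ≥ R_th(1/0.0950 − 1) = 328.9 × 9.526 = 3.13 MΩ.

R_L(min) ≈ 3.13 MΩ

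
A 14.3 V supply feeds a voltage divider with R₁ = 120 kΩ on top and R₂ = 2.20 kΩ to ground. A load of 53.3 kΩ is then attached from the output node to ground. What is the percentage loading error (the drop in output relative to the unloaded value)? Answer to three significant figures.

The divider's output (Thévenin) resistance is R₁‖R₂ = 2.160 kΩ.
Fractional drop under load = R_th/(R_th + R_L) = 2.160 / (2.160 + 53.3) = 0.03895.
So the output falls by 3.90 %.

3.90 %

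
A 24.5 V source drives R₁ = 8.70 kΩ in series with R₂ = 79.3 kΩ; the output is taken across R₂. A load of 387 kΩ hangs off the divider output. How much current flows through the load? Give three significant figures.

R₂‖R_L = 65.81 kΩ; V_out = 24.5 × 65.81/74.51 = 21.64 V.
I_L = V_out / R_L = 21.64 / 387 kΩ = 0.0559 mA.

I_L ≈ 0.0559 mA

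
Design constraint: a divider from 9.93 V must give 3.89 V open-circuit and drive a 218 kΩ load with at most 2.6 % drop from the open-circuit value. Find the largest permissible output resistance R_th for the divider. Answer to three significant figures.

R_th ≤ 5.82 kΩ

Loading drop = R_th/(R_th + R_L) ≤ 0.0260, so R_th ≤ R_L · ε/(1−ε) = 218 kΩ × 0.0260/0.9740 = 5.82 kΩ.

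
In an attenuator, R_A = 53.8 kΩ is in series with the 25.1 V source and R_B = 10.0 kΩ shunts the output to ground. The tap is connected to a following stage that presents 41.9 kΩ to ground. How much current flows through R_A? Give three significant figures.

I ≈ 0.406 mA

R_B‖R_L = 8.073 kΩ, so the source sees R_A + R_B‖R_L = 61.87 kΩ.
I = 25.1 V / 61.87 kΩ = 0.406 mA.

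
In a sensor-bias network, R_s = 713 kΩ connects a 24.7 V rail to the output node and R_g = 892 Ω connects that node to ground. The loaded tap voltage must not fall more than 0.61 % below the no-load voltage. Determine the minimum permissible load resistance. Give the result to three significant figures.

Output resistance R_th = R_s‖R_g = (713000 × 892)/713900 = 890.9 Ω.
The fractional drop is R_th/(R_th + R_L); requiring this ≤ 0.00610 gives R_L ≥ R_th(1/0.00610 − 1) = 890.9 × 162.9 = 145 kΩ.

R_L(min) ≈ 145 kΩ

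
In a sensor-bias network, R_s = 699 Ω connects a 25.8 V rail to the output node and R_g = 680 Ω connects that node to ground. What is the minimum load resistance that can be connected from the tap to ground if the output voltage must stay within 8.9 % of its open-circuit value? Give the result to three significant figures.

R_L(min) ≈ 3.53 kΩ

Output resistance R_th = R_s‖R_g = (699 × 680)/1379 = 344.7 Ω.
The fractional drop is R_th/(R_th + R_L); requiring this ≤ 0.0890 gives R_L ≥ R_th(1/0.0890 − 1) = 344.7 × 10.24 = 3.53 kΩ.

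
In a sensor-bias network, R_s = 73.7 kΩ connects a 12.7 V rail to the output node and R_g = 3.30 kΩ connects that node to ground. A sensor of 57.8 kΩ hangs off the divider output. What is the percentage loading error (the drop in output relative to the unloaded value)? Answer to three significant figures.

The divider's output (Thévenin) resistance is R_s‖R_g = 3.159 kΩ.
Fractional drop under load = R_th/(R_th + R_L) = 3.159 / (3.159 + 57.8) = 0.05182.
So the output falls by 5.18 %.

5.18 %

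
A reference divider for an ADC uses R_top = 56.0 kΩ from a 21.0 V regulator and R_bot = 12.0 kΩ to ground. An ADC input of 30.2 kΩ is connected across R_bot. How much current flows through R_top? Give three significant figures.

R_bot‖R_L = 8.588 kΩ, so the source sees R_top + R_bot‖R_L = 64.59 kΩ.
I = 21.0 V / 64.59 kΩ = 0.325 mA.

I ≈ 0.325 mA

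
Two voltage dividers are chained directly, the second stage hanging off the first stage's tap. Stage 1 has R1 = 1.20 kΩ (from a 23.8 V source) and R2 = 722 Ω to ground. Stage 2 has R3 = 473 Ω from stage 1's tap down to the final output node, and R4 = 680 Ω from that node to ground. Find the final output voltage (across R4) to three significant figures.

V_out ≈ 3.79 V

Stage 2 presents R3+R4 = 1153 Ω as a load on stage 1's tap.
Stage 1's lower leg becomes R2‖(R3+R4) = 444.0 Ω, so V_mid = 23.8 × 444.0/1644 = 6.428 V.
Stage 2 is itself unloaded: V_out = V_mid × R4/(R3+R4) = 6.428 × 680/1153 = 3.79 V.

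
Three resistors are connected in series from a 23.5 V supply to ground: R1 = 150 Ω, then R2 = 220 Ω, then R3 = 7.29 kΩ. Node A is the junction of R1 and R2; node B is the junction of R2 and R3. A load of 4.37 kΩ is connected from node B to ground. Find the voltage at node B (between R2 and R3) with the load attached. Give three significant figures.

At node B, R3 is in parallel with the load: R3‖R_L = 2732 Ω.
Below node A the resistance is R2 + (R3‖R_L) = 2952 Ω, so V_A = 23.5 × 2952/3102 = 22.36 V.
Then V_B = V_A × (R3‖R_L)/(R2 + R3‖R_L) = 22.36 × 2732/2952 = 20.7 V.

V ≈ 20.7 V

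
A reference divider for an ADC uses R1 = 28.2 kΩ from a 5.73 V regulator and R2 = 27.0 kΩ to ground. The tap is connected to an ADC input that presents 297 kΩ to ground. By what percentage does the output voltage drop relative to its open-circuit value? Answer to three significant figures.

The divider's output (Thévenin) resistance is R1‖R2 = 13.79 kΩ.
Fractional drop under load = R_th/(R_th + R_L) = 13.79 / (13.79 + 297) = 0.04438.
So the output falls by 4.44 %.

4.44 %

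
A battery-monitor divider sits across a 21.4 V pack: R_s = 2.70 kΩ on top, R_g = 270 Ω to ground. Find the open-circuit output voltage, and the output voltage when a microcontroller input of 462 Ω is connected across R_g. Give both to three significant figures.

Open-circuit: V = 21.4 × 270/(2700 + 270) = 1.95 V.
With the load, R_g becomes R_g‖R_L = 170.4 Ω, so V = 21.4 × 170.4/2870 = 1.27 V.

Unloaded: 1.95 V; loaded: 1.27 V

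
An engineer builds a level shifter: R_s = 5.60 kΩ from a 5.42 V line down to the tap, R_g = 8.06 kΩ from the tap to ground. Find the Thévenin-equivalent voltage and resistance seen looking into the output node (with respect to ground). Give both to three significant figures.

V_th = 3.20 V, R_th = 3.30 kΩ

V_th is the open-circuit tap voltage: 5.42 × 8.06/(5.60 + 8.06) = 3.20 V.
With the supply zeroed, R_s and R_g appear in parallel from the tap: R_th = R_s‖R_g = (5.60 × 8.06)/13.66 = 3.30 kΩ.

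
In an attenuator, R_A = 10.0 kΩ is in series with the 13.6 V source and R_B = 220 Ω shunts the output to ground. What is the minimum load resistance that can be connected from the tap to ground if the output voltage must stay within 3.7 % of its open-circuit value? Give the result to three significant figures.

R_L(min) ≈ 5.60 kΩ

Output resistance R_th = R_A‖R_B = (10000 × 220)/10220 = 215.3 Ω.
The fractional drop is R_th/(R_th + R_L); requiring this ≤ 0.0370 gives R_L ≥ R_th(1/0.0370 − 1) = 215.3 × 26.03 = 5.60 kΩ.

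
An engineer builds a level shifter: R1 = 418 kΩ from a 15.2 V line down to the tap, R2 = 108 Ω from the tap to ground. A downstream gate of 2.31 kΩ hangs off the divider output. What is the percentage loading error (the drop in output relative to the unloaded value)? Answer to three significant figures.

4.47 %

The divider's output (Thévenin) resistance is R1‖R2 = 108.0 Ω.
Fractional drop under load = R_th/(R_th + R_L) = 108.0 / (108.0 + 2310) = 0.04465.
So the output falls by 4.47 %.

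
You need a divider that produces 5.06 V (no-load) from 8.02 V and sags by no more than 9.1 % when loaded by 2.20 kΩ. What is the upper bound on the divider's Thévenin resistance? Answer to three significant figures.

R_th ≤ 220 Ω

Loading drop = R_th/(R_th + R_L) ≤ 0.0910, so R_th ≤ R_L · ε/(1−ε) = 2.20 kΩ × 0.0910/0.9090 = 220 Ω.
(Any R1, R2 with R2/(R1+R2) = 0.631 and R1‖R2 ≤ 220 Ω will meet the spec.)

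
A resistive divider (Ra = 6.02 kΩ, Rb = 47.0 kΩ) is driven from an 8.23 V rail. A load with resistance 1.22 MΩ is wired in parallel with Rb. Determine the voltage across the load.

The load sits in parallel with Rb: Rb‖R_L = (47.0 × 1220) / (47.0 + 1220) = 45.26 kΩ.
V_out = 8.23 × 45.26 / (6.02 + 45.26) = 8.23 × 45.26/51.28 = 7.26 V.
(Unloaded it would have been 7.30 V.)

V_out ≈ 7.26 V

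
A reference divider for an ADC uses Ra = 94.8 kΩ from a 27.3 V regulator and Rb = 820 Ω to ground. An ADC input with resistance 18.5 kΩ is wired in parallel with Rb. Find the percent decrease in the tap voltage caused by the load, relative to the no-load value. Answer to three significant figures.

The divider's output (Thévenin) resistance is Ra‖Rb = 813.0 Ω.
Fractional drop under load = R_th/(R_th + R_L) = 813.0 / (813.0 + 18500) = 0.04209.
So the output falls by 4.21 %.

4.21 %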